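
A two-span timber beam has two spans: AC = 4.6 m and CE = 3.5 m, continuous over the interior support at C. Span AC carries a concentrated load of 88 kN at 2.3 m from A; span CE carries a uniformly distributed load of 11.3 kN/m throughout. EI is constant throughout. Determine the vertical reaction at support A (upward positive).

Take M_C as the redundant. Released structure: two simple spans AC and CE with a hinge at C.
Discontinuity in slope at C on the released structure — sum the simple-span end rotations:
  span AC: point load 88 at a = 2.3: Pab(L + a)/(6LEI) = 116.4/EI
  span CE: UDL 11.3: wL³/(24EI) = 20.19/EI
  relative rotation θ_0 = (116.4 + 20.19)/EI = 136.6/EI
A unit hogging moment at C produces rotation L₁/(3EI) + L₂/(3EI) = 2.7/EI.
Slope continuity at C: θ_0 = M_C·2.7/EI, so M_C = 136.6/2.7 = 50.58 kN·m (hogging).
Span AC, ΣM about A with M_C applied at C: R_C^{AC}·4.6 = 202.4 + 50.58, so R_C^{AC} = 55 kN and R_A = 88 − 55 = 33 kN.

R_A = 33 kN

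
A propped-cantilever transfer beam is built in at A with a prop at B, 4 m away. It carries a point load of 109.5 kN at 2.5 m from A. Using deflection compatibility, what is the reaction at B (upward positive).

Release the roller at B. Primary structure: cantilever fixed at A.
Deflection at B on the released cantilever, summing each load's contribution:
  point load 109.5 at a = 2.5: Pa²(3L − a)/(6EI) = 1084/EI
Flexibility coefficient — unit upward force at B: δ_{BB} = L³/(3EI) = 21.33/EI.
Compatibility at B: δ_0 − R_B·δ_{BB} = 0, so R_B = 1084/21.33 = 50.79 kN.

R_B = 50.79 kN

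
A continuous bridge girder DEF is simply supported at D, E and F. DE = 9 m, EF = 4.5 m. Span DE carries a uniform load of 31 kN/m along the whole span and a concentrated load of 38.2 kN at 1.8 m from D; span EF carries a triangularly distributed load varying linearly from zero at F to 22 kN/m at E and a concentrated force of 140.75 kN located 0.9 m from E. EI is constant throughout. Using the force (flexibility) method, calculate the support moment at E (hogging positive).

M_E = 271.6 kN·m

Insert a hinge at E; M_E is the redundant, and each span becomes simply supported.
Rotations at E on the released spans (each span's end-slope, ×1/EI):
  span DE: UDL 31: wL³/(24EI) = 941.6/EI
  span DE: point load 38.2 at a = 1.8: Pab(L + a)/(6LEI) = 99.01/EI
  span EF: triangular load, peak 22: w₀L³/(45EI) = 44.55/EI
  span EF: point load 140.75 at a = 0.9: Pab(L + b)/(6LEI) = 136.8/EI
  relative rotation θ_0 = (1041 + 181.4)/EI = 1222/EI
A unit hogging moment at E produces rotation L₁/(3EI) + L₂/(3EI) = 4.5/EI.
Compatibility: M_E·(L₁+L₂)/(3EI) = θ_0, giving M_E = 271.6 kN·m (hogging).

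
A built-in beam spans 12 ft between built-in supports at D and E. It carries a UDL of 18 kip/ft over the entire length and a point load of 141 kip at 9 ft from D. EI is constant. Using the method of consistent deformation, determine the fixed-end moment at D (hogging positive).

M_D = 295.3 kip·ft

Release both end moments; the primary structure is a simply-supported span DE with redundants M_D and M_E.
Simple-span end rotations at D and E under the given loads:
  at D: UDL 18: wL³/(24EI) = 1296/EI
  at E: UDL 18: wL³/(24EI) = 1296/EI
  at D: point load 141 at a = 9: Pab(L + b)/(6LEI) = 793.1/EI
  at E: point load 141 at a = 9: Pab(L + a)/(6LEI) = 1110/EI
  θ_D0 = 2089/EI,  θ_E0 = 2406/EI
Flexibility coefficients: a unit moment at one end gives L/(3EI) there and L/(6EI) at the far end, so f₁₁ = f₂₂ = 4/EI and f₁₂ = f₂₁ = 2/EI.
Compatibility — zero rotation at each built-in end:
  4 M_D + 2 M_E = 2089
  2 M_D + 4 M_E = 2406
Solving the pair gives M_D = 295.3 kip·ft and M_E = 453.9 kip·ft (hogging).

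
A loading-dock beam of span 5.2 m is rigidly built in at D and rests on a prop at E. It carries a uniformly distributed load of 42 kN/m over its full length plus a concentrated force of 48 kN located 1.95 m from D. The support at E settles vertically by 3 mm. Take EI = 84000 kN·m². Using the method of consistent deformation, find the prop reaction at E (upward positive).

Choose R_E as the redundant. The primary structure is the cantilever fixed at D.
Free-end deflection of the primary structure under the applied loading (downward +):
  UDL 42: wL⁴/(8EI) = 3839/EI
  point load 48 at a = 1.95: Pa²(3L − a)/(6EI) = 415.2/EI
  δ_0 = 4254/EI
Tip deflection under a unit load at E: L³/(3EI) = 46.87/EI.
With EI = 84000 kN·m²: δ_0 = 0.050641 m and δ_{EE} = 0.000558 m/kN.
Compatibility — the beam at E must follow the support down by 0.003 m: δ_0 − R_E·δ_{EE} = 0.003, so R_E = (0.050641 − 0.003)/0.000558 = 85.38 kN.

R_E = 85.38 kN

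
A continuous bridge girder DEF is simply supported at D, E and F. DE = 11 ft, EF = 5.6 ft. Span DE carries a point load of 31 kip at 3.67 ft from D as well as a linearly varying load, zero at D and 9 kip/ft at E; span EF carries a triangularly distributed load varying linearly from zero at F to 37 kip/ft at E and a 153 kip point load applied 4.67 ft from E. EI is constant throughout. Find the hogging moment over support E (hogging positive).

Insert a hinge at E; M_E is the redundant, and each span becomes simply supported.
Discontinuity in slope at E on the released structure — sum the simple-span end rotations:
  span DE: point load 31 at a = 3.67: Pab(L + a)/(6LEI) = 185.4/EI
  span DE: triangular load, peak 9: w₀L³/(45EI) = 266.2/EI
  span EF: triangular load, peak 37: w₀L³/(45EI) = 144.4/EI
  span EF: point load 153 at a = 4.67: Pab(L + b)/(6LEI) = 129.1/EI
  relative rotation θ_0 = (451.6 + 273.5)/EI = 725.1/EI
A unit hogging moment at E produces rotation L₁/(3EI) + L₂/(3EI) = 5.533/EI.
Slope continuity at E: θ_0 = M_E·5.533/EI, so M_E = 725.1/5.533 = 131 kip·ft (hogging).

M_E = 131 kip·ft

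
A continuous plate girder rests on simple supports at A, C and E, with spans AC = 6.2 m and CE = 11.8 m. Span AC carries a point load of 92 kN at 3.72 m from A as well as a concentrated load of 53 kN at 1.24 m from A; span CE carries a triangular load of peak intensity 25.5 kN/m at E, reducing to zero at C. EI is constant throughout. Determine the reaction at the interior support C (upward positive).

R_C = 161.3 kN

Release continuity at C by inserting a hinge; the redundant is the internal moment M_C. The primary structure is two simply-supported spans AC and CE.
Discontinuity in slope at C on the released structure — sum the simple-span end rotations:
  span AC: point load 92 at a = 3.72: Pab(L + a)/(6LEI) = 226.3/EI
  span AC: point load 53 at a = 1.24: Pab(L + a)/(6LEI) = 65.19/EI
  span CE: triangular load, peak 25.5: 7w₀L³/(360EI) = 814.7/EI
  relative rotation θ_0 = (291.5 + 814.7)/EI = 1106/EI
A unit hogging moment at C produces rotation L₁/(3EI) + L₂/(3EI) = 6/EI.
Compatibility: M_C·(L₁+L₂)/(3EI) = θ_0, giving M_C = 184.4 kN·m (hogging).
Span AC, ΣM about A with M_C applied at C: R_C^{AC}·6.2 = 408 + 184.4, so R_C^{AC} = 95.54 kN and R_A = 145 − 95.54 = 49.46 kN.
Span CE, ΣM about E: R_C^{CE}·11.8 = 591.8 + 184.4, so R_C^{CE} = 65.77 kN and R_E = 150.4 − 65.77 = 84.68 kN.
R_C = 95.54 + 65.77 = 161.3 kN.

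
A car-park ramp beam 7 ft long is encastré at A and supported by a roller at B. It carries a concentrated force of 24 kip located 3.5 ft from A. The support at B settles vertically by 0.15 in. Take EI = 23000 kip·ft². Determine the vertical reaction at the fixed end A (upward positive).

R_A = 19.01 kip

Choose R_B as the redundant. The primary structure is the cantilever fixed at A.
Downward deflection at the released point B due to the loads:
  point load 24 at a = 3.5: Pa²(3L − a)/(6EI) = 857.5/EI
Flexibility coefficient — unit upward force at B: δ_{BB} = L³/(3EI) = 114.3/EI.
With EI = 23000 kip·ft²: δ_0 = 0.037283 ft and δ_{BB} = 0.004971 ft/kip.
Compatibility — the beam at B must follow the support down by 0.0125 ft: δ_0 − R_B·δ_{BB} = 0.0125, so R_B = (0.037283 − 0.0125)/0.004971 = 4.985 kip.
Vertical equilibrium: R_A = ΣP − R_B = 24 − 4.985 = 19.01 kip.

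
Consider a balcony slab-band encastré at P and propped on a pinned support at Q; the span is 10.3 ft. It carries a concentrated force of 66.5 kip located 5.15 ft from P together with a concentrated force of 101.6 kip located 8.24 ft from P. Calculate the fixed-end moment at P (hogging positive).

Release the roller at Q. Primary structure: cantilever fixed at P.
Free-end deflection of the primary structure under the applied loading (downward +):
  point load 66.5 at a = 5.15: Pa²(3L − a)/(6EI) = 7569/EI
  point load 101.6 at a = 8.24: Pa²(3L − a)/(6EI) = 26053/EI
  δ_0 = 33622/EI
Flexibility coefficient — unit upward force at Q: δ_{QQ} = L³/(3EI) = 364.2/EI.
The prop prevents deflection at Q: R_Q = δ_0/δ_{QQ} = 33622/364.2 = 92.31 kip.
Moment equilibrium about P: M_P = Σ(load moments about P) − R_Q·L = 1180 − 92.31×10.3 = 228.9 kip·ft.

M_P = 228.9 kip·ft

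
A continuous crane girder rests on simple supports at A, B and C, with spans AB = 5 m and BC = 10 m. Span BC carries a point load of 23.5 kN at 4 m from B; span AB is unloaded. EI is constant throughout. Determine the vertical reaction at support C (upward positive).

R_C = 6.392 kN

Release continuity at B by inserting a hinge; the redundant is the internal moment M_B. The primary structure is two simply-supported spans AB and BC.
Rotations at B on the released spans (each span's end-slope, ×1/EI):
  span BC: point load 23.5 at a = 4: Pab(L + b)/(6LEI) = 150.4/EI
  relative rotation θ_0 = (0 + 150.4)/EI = 150.4/EI
A unit hogging moment at B produces rotation L₁/(3EI) + L₂/(3EI) = 5/EI.
Slope continuity at B: θ_0 = M_B·5/EI, so M_B = 150.4/5 = 30.08 kN·m (hogging).
Span BC, ΣM about C: R_B^{BC}·10 = 141 + 30.08, so R_B^{BC} = 17.11 kN and R_C = 23.5 − 17.11 = 6.392 kN.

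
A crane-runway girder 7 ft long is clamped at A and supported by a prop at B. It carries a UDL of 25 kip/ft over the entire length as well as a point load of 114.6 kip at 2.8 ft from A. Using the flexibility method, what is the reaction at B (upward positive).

R_B = 89.46 kip

Take the reaction at B as the redundant and release it; the primary structure is a cantilever fixed at A.
Primary-structure tip deflection at B by superposition:
  UDL 25: wL⁴/(8EI) = 7503/EI
  point load 114.6 at a = 2.8: Pa²(3L − a)/(6EI) = 2725/EI
  δ_0 = 10228/EI
Flexibility coefficient — unit upward force at B: δ_{BB} = L³/(3EI) = 114.3/EI.
Compatibility at B: δ_0 − R_B·δ_{BB} = 0, so R_B = 10228/114.3 = 89.46 kip.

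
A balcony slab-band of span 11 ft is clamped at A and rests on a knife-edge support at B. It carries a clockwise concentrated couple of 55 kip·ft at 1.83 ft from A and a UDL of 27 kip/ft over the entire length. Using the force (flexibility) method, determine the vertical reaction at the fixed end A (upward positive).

R_A = 183.3 kip

Choose R_B as the redundant. The primary structure is the cantilever fixed at A.
Deflection at B on the released cantilever, summing each load's contribution:
  clockwise couple 55 at a = 1.83: M₀a(2L − a)/(2EI) = 1015/EI
  UDL 27: wL⁴/(8EI) = 49413/EI
  δ_0 = 50428/EI
Tip deflection under a unit load at B: L³/(3EI) = 443.7/EI.
Compatibility at B: δ_0 − R_B·δ_{BB} = 0, so R_B = 50428/443.7 = 113.7 kip.
Vertical equilibrium: R_A = ΣP − R_B = 297 − 113.7 = 183.3 kip.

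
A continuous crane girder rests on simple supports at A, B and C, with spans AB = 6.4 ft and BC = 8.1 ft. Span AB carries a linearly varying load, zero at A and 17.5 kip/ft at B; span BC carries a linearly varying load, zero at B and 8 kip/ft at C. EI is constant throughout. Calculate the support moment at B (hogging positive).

M_B = 38.2 kip·ft

Insert a hinge at B; M_B is the redundant, and each span becomes simply supported.
Rotations at B on the released spans (each span's end-slope, ×1/EI):
  span AB: triangular load, peak 17.5: w₀L³/(45EI) = 101.9/EI
  span BC: triangular load, peak 8: 7w₀L³/(360EI) = 82.67/EI
  relative rotation θ_0 = (101.9 + 82.67)/EI = 184.6/EI
A unit hogging moment at B produces rotation L₁/(3EI) + L₂/(3EI) = 4.833/EI.
Slope continuity at B: θ_0 = M_B·4.833/EI, so M_B = 184.6/4.833 = 38.2 kip·ft (hogging).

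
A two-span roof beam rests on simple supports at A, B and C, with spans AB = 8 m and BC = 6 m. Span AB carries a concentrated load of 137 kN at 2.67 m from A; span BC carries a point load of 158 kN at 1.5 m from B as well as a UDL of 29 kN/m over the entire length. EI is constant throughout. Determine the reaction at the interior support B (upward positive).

Release continuity at B by inserting a hinge; the redundant is the internal moment M_B. The primary structure is two simply-supported spans AB and BC.
Rotations at B on the released spans (each span's end-slope, ×1/EI):
  span AB: point load 137 at a = 2.67: Pab(L + a)/(6LEI) = 433.4/EI
  span BC: point load 158 at a = 1.5: Pab(L + b)/(6LEI) = 311.1/EI
  span BC: UDL 29: wL³/(24EI) = 261/EI
  relative rotation θ_0 = (433.4 + 572.1)/EI = 1005/EI
A unit hogging moment at B produces rotation L₁/(3EI) + L₂/(3EI) = 4.667/EI.
Slope continuity at B: θ_0 = M_B·4.667/EI, so M_B = 1005/4.667 = 215.5 kN·m (hogging).
Span AB, ΣM about A with M_B applied at B: R_B^{AB}·8 = 365.8 + 215.5, so R_B^{AB} = 72.66 kN and R_A = 137 − 72.66 = 64.34 kN.
Span BC, ΣM about C: R_B^{BC}·6 = 1233 + 215.5, so R_B^{BC} = 241.4 kN and R_C = 332 − 241.4 = 90.59 kN.
R_B = 72.66 + 241.4 = 314.1 kN.

R_B = 314.1 kN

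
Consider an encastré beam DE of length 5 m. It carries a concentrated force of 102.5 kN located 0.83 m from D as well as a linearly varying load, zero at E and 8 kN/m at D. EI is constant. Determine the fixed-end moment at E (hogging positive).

Release both end moments; the primary structure is a simply-supported span DE with redundants M_D and M_E.
Simple-span end rotations at D and E under the given loads:
  at D: point load 102.5 at a = 0.83: Pab(L + b)/(6LEI) = 108.4/EI
  at E: point load 102.5 at a = 0.83: Pab(L + a)/(6LEI) = 68.94/EI
  at D: triangular load, peak 8: w₀L³/(45EI) = 22.22/EI
  at E: triangular load, peak 8: 7w₀L³/(360EI) = 19.44/EI
  θ_D0 = 130.7/EI,  θ_E0 = 88.39/EI
Flexibility coefficients: a unit moment at one end gives L/(3EI) there and L/(6EI) at the far end, so f₁₁ = f₂₂ = 1.667/EI and f₁₂ = f₂₁ = 0.8333/EI.
Compatibility — zero rotation at each built-in end:
  1.667 M_D + 0.8333 M_E = 130.7
  0.8333 M_D + 1.667 M_E = 88.39
Solving the pair gives M_D = 69.17 kN·m and M_E = 18.44 kN·m (hogging).

M_E = 18.44 kN·m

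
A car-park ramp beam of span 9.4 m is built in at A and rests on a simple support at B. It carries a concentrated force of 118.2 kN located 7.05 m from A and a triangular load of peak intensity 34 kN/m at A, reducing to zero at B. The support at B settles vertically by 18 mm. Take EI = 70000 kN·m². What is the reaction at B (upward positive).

R_B = 102.2 kN

Choose R_B as the redundant. The primary structure is the cantilever fixed at A.
Downward deflection at the released point B due to the loads:
  point load 118.2 at a = 7.05: Pa²(3L − a)/(6EI) = 20709/EI
  triangular load, peak 34 at the fixed end: w₀L⁴/(30EI) = 8848/EI
  δ_0 = 29557/EI
Tip deflection under a unit load at B: L³/(3EI) = 276.9/EI.
With EI = 70000 kN·m²: δ_0 = 0.42225 m and δ_{BB} = 0.003955 m/kN.
Compatibility — the beam at B must follow the support down by 0.018 m: δ_0 − R_B·δ_{BB} = 0.018, so R_B = (0.42225 − 0.018)/0.003955 = 102.2 kN.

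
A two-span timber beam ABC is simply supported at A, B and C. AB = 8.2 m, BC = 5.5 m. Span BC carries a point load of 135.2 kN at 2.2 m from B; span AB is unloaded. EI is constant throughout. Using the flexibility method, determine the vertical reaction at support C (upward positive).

R_C = 43.66 kN

Insert a hinge at B; M_B is the redundant, and each span becomes simply supported.
End slopes at the hinge B, treating each span as simply supported:
  span BC: point load 135.2 at a = 2.2: Pab(L + b)/(6LEI) = 261.7/EI
  relative rotation θ_0 = (0 + 261.7)/EI = 261.7/EI
A unit hogging moment at B produces rotation L₁/(3EI) + L₂/(3EI) = 4.567/EI.
Slope continuity at B: θ_0 = M_B·4.567/EI, so M_B = 261.7/4.567 = 57.32 kN·m (hogging).
Span BC, ΣM about C: R_B^{BC}·5.5 = 446.2 + 57.32, so R_B^{BC} = 91.54 kN and R_C = 135.2 − 91.54 = 43.66 kN.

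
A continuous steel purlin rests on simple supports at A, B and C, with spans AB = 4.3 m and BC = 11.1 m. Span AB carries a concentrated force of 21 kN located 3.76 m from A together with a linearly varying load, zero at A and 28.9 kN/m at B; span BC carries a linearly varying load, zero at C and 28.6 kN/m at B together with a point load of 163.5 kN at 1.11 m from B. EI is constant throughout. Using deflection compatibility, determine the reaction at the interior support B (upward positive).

R_B = 407.5 kN

Release continuity at B by inserting a hinge; the redundant is the internal moment M_B. The primary structure is two simply-supported spans AB and BC.
Discontinuity in slope at B on the released structure — sum the simple-span end rotations:
  span AB: point load 21 at a = 3.76: Pab(L + a)/(6LEI) = 13.32/EI
  span AB: triangular load, peak 28.9: w₀L³/(45EI) = 51.06/EI
  span BC: triangular load, peak 28.6: w₀L³/(45EI) = 869.2/EI
  span BC: point load 163.5 at a = 1.11: Pab(L + b)/(6LEI) = 574.1/EI
  relative rotation θ_0 = (64.38 + 1443)/EI = 1508/EI
A unit hogging moment at B produces rotation L₁/(3EI) + L₂/(3EI) = 5.133/EI.
Compatibility: M_B·(L₁+L₂)/(3EI) = θ_0, giving M_B = 293.7 kN·m (hogging).
Span AB, ΣM about A with M_B applied at B: R_B^{AB}·4.3 = 257.1 + 293.7, so R_B^{AB} = 128.1 kN and R_A = 83.14 − 128.1 = -44.96 kN.
Span BC, ΣM about C: R_B^{BC}·11.1 = 2808 + 293.7, so R_B^{BC} = 279.4 kN and R_C = 322.2 − 279.4 = 42.8 kN.
R_B = 128.1 + 279.4 = 407.5 kN.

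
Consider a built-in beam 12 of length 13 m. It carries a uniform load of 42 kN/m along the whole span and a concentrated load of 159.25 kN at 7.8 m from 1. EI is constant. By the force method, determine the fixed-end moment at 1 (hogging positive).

M_1 = 790.2 kN·m

Release both end moments; the primary structure is a simply-supported span 12 with redundants M_1 and M_2.
Simple-span end rotations at 1 and 2 under the given loads:
  at 1: UDL 42: wL³/(24EI) = 3845/EI
  at 2: UDL 42: wL³/(24EI) = 3845/EI
  at 1: point load 159.25 at a = 7.8: Pab(L + b)/(6LEI) = 1507/EI
  at 2: point load 159.25 at a = 7.8: Pab(L + a)/(6LEI) = 1722/EI
  θ_10 = 5352/EI,  θ_20 = 5567/EI
Flexibility coefficients: a unit moment at one end gives L/(3EI) there and L/(6EI) at the far end, so f₁₁ = f₂₂ = 4.333/EI and f₁₂ = f₂₁ = 2.167/EI.
Compatibility — zero rotation at each built-in end:
  4.333 M_1 + 2.167 M_2 = 5352
  2.167 M_1 + 4.333 M_2 = 5567
Solving the pair gives M_1 = 790.2 kN·m and M_2 = 889.6 kN·m (hogging).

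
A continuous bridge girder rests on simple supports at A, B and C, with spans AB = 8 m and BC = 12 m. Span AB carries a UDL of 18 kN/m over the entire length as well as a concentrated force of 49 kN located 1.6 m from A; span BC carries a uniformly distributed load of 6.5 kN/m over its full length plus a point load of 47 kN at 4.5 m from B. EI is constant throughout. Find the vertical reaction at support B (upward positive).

Insert a hinge at B; M_B is the redundant, and each span becomes simply supported.
End slopes at the hinge B, treating each span as simply supported:
  span AB: UDL 18: wL³/(24EI) = 384/EI
  span AB: point load 49 at a = 1.6: Pab(L + a)/(6LEI) = 100.4/EI
  span BC: UDL 6.5: wL³/(24EI) = 468/EI
  span BC: point load 47 at a = 4.5: Pab(L + b)/(6LEI) = 429.6/EI
  relative rotation θ_0 = (484.4 + 897.6)/EI = 1382/EI
A unit hogging moment at B produces rotation L₁/(3EI) + L₂/(3EI) = 6.667/EI.
Compatibility: M_B·(L₁+L₂)/(3EI) = θ_0, giving M_B = 207.3 kN·m (hogging).
Span AB, ΣM about A with M_B applied at B: R_B^{AB}·8 = 654.4 + 207.3, so R_B^{AB} = 107.7 kN and R_A = 193 − 107.7 = 85.29 kN.
Span BC, ΣM about C: R_B^{BC}·12 = 820.5 + 207.3, so R_B^{BC} = 85.65 kN and R_C = 125 − 85.65 = 39.35 kN.
R_B = 107.7 + 85.65 = 193.4 kN.

R_B = 193.4 kN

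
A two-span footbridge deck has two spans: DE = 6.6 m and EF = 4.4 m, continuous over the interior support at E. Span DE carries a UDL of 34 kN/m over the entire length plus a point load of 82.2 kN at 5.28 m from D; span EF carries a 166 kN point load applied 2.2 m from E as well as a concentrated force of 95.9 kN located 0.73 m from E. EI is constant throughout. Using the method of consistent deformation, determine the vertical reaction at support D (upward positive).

Insert a hinge at E; M_E is the redundant, and each span becomes simply supported.
End slopes at the hinge E, treating each span as simply supported:
  span DE: UDL 34: wL³/(24EI) = 407.3/EI
  span DE: point load 82.2 at a = 5.28: Pab(L + a)/(6LEI) = 171.9/EI
  span EF: point load 166 at a = 2.2: Pab(L + b)/(6LEI) = 200.9/EI
  span EF: point load 95.9 at a = 0.73: Pab(L + b)/(6LEI) = 78.54/EI
  relative rotation θ_0 = (579.2 + 279.4)/EI = 858.6/EI
A unit hogging moment at E produces rotation L₁/(3EI) + L₂/(3EI) = 3.667/EI.
Compatibility: M_E·(L₁+L₂)/(3EI) = θ_0, giving M_E = 234.2 kN·m (hogging).
Span DE, ΣM about D with M_E applied at E: R_E^{DE}·6.6 = 1175 + 234.2, so R_E^{DE} = 213.4 kN and R_D = 306.6 − 213.4 = 93.16 kN.

R_D = 93.16 kN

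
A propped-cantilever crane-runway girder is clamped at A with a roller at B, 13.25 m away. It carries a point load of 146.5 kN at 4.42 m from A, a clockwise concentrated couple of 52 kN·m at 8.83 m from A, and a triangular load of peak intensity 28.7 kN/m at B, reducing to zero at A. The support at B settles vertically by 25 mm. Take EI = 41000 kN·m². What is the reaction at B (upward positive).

Choose R_B as the redundant. The primary structure is the cantilever fixed at A.
Primary-structure tip deflection at B by superposition:
  point load 146.5 at a = 4.42: Pa²(3L − a)/(6EI) = 16853/EI
  clockwise couple 52 at a = 8.83: M₀a(2L − a)/(2EI) = 4057/EI
  triangular load, peak 28.7 at the free end: 11w₀L⁴/(120EI) = 81088/EI
  δ_0 = 101998/EI
Tip deflection under a unit load at B: L³/(3EI) = 775.4/EI.
With EI = 41000 kN·m²: δ_0 = 2.4877 m and δ_{BB} = 0.018912 m/kN.
Compatibility — the beam at B must follow the support down by 0.025 m: δ_0 − R_B·δ_{BB} = 0.025, so R_B = (2.4877 − 0.025)/0.018912 = 130.2 kN.

R_B = 130.2 kN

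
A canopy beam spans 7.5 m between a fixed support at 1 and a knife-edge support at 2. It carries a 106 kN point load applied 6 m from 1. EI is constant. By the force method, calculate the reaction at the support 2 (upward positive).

R_2 = 74.62 kN

Choose R_2 as the redundant. The primary structure is the cantilever fixed at 1.
Primary-structure tip deflection at 2 by superposition:
  point load 106 at a = 6: Pa²(3L − a)/(6EI) = 10494/EI
Flexibility coefficient — unit upward force at 2: δ_{22} = L³/(3EI) = 140.6/EI.
Compatibility at 2: δ_0 − R_2·δ_{22} = 0, so R_2 = 10494/140.6 = 74.62 kN.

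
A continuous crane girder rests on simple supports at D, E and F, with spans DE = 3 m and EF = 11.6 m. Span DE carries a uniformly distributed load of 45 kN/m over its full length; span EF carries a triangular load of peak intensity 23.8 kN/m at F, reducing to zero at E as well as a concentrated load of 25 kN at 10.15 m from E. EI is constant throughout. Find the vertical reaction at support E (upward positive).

Release continuity at E by inserting a hinge; the redundant is the internal moment M_E. The primary structure is two simply-supported spans DE and EF.
Discontinuity in slope at E on the released structure — sum the simple-span end rotations:
  span DE: UDL 45: wL³/(24EI) = 50.62/EI
  span EF: triangular load, peak 23.8: 7w₀L³/(360EI) = 722.3/EI
  span EF: point load 25 at a = 10.15: Pab(L + b)/(6LEI) = 68.99/EI
  relative rotation θ_0 = (50.62 + 791.3)/EI = 842/EI
A unit hogging moment at E produces rotation L₁/(3EI) + L₂/(3EI) = 4.867/EI.
Compatibility: M_E·(L₁+L₂)/(3EI) = θ_0, giving M_E = 173 kN·m (hogging).
Span DE, ΣM about D with M_E applied at E: R_E^{DE}·3 = 202.5 + 173, so R_E^{DE} = 125.2 kN and R_D = 135 − 125.2 = 9.831 kN.
Span EF, ΣM about F: R_E^{EF}·11.6 = 570 + 173, so R_E^{EF} = 64.05 kN and R_F = 163 − 64.05 = 98.99 kN.
R_E = 125.2 + 64.05 = 189.2 kN.

R_E = 189.2 kN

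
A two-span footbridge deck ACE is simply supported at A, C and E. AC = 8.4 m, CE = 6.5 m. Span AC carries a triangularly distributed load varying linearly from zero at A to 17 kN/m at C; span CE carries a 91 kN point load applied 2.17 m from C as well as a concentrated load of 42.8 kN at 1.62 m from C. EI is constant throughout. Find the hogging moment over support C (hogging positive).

Insert a hinge at C; M_C is the redundant, and each span becomes simply supported.
Rotations at C on the released spans (each span's end-slope, ×1/EI):
  span AC: triangular load, peak 17: w₀L³/(45EI) = 223.9/EI
  span CE: point load 91 at a = 2.17: Pab(L + b)/(6LEI) = 237.4/EI
  span CE: point load 42.8 at a = 1.62: Pab(L + b)/(6LEI) = 98.73/EI
  relative rotation θ_0 = (223.9 + 336.2)/EI = 560.1/EI
A unit hogging moment at C produces rotation L₁/(3EI) + L₂/(3EI) = 4.967/EI.
Compatibility: M_C·(L₁+L₂)/(3EI) = θ_0, giving M_C = 112.8 kN·m (hogging).

M_C = 112.8 kN·m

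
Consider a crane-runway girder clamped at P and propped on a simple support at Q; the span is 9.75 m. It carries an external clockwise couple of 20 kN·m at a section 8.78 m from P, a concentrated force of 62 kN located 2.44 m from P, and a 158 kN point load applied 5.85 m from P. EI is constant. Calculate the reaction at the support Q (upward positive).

R_Q = 76.64 kN

Release the roller at Q. Primary structure: cantilever fixed at P.
Free-end deflection of the primary structure under the applied loading (downward +):
  clockwise couple 20 at a = 8.78: M₀a(2L − a)/(2EI) = 941.2/EI
  point load 62 at a = 2.44: Pa²(3L − a)/(6EI) = 1649/EI
  point load 158 at a = 5.85: Pa²(3L − a)/(6EI) = 21088/EI
  δ_0 = 23678/EI
Tip deflection under a unit load at Q: L³/(3EI) = 309/EI.
Compatibility at Q: δ_0 − R_Q·δ_{QQ} = 0, so R_Q = 23678/309 = 76.64 kN.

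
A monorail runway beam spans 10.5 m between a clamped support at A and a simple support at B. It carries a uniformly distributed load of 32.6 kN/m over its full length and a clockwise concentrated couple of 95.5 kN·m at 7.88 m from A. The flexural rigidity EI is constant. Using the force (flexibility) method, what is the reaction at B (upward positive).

Choose R_B as the redundant. The primary structure is the cantilever fixed at A.
Free-end deflection of the primary structure under the applied loading (downward +):
  UDL 32.6: wL⁴/(8EI) = 49532/EI
  clockwise couple 95.5 at a = 7.88: M₀a(2L − a)/(2EI) = 4937/EI
  δ_0 = 54469/EI
Flexibility coefficient — unit upward force at B: δ_{BB} = L³/(3EI) = 385.9/EI.
The prop prevents deflection at B: R_B = δ_0/δ_{BB} = 54469/385.9 = 141.2 kN.

R_B = 141.2 kN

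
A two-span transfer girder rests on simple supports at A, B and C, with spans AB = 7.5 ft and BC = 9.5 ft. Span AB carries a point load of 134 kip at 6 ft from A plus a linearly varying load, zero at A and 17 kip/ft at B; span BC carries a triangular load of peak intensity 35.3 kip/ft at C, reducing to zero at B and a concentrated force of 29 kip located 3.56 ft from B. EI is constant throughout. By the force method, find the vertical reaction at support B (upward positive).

R_B = 277.4 kip

Take M_B as the redundant. Released structure: two simple spans AB and BC with a hinge at B.
Discontinuity in slope at B on the released structure — sum the simple-span end rotations:
  span AB: point load 134 at a = 6: Pab(L + a)/(6LEI) = 361.8/EI
  span AB: triangular load, peak 17: w₀L³/(45EI) = 159.4/EI
  span BC: triangular load, peak 35.3: 7w₀L³/(360EI) = 588.5/EI
  span BC: point load 29 at a = 3.56: Pab(L + b)/(6LEI) = 166.1/EI
  relative rotation θ_0 = (521.2 + 754.6)/EI = 1276/EI
A unit hogging moment at B produces rotation L₁/(3EI) + L₂/(3EI) = 5.667/EI.
Compatibility: M_B·(L₁+L₂)/(3EI) = θ_0, giving M_B = 225.1 kip·ft (hogging).
Span AB, ΣM about A with M_B applied at B: R_B^{AB}·7.5 = 1123 + 225.1, so R_B^{AB} = 179.7 kip and R_A = 197.8 − 179.7 = 18.03 kip.
Span BC, ΣM about C: R_B^{BC}·9.5 = 703.2 + 225.1, so R_B^{BC} = 97.72 kip and R_C = 196.7 − 97.72 = 98.95 kip.
R_B = 179.7 + 97.72 = 277.4 kip.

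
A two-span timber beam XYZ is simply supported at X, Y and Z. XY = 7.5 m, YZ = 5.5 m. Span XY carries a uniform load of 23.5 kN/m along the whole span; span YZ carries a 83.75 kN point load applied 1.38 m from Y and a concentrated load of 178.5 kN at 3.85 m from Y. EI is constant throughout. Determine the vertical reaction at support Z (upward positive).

R_Z = 112.5 kN

Take M_Y as the redundant. Released structure: two simple spans XY and YZ with a hinge at Y.
Discontinuity in slope at Y on the released structure — sum the simple-span end rotations:
  span XY: UDL 23.5: wL³/(24EI) = 413.1/EI
  span YZ: point load 83.75 at a = 1.38: Pab(L + b)/(6LEI) = 138.8/EI
  span YZ: point load 178.5 at a = 3.85: Pab(L + b)/(6LEI) = 245.7/EI
  relative rotation θ_0 = (413.1 + 384.5)/EI = 797.6/EI
A unit hogging moment at Y produces rotation L₁/(3EI) + L₂/(3EI) = 4.333/EI.
Slope continuity at Y: θ_0 = M_Y·4.333/EI, so M_Y = 797.6/4.333 = 184.1 kN·m (hogging).
Span YZ, ΣM about Z: R_Y^{YZ}·5.5 = 639.6 + 184.1, so R_Y^{YZ} = 149.8 kN and R_Z = 262.2 − 149.8 = 112.5 kN.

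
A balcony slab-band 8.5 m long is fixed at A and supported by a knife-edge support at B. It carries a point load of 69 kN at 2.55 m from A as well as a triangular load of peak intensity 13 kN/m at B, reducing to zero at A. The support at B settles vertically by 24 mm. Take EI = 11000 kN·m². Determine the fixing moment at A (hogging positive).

Release the roller at B. Primary structure: cantilever fixed at A.
Primary-structure tip deflection at B by superposition:
  point load 69 at a = 2.55: Pa²(3L − a)/(6EI) = 1716/EI
  triangular load, peak 13 at the free end: 11w₀L⁴/(120EI) = 6221/EI
  δ_0 = 7937/EI
Flexibility coefficient — unit upward force at B: δ_{BB} = L³/(3EI) = 204.7/EI.
With EI = 11000 kN·m²: δ_0 = 0.72152 m and δ_{BB} = 0.01861 m/kN.
Compatibility — the beam at B must follow the support down by 0.024 m: δ_0 − R_B·δ_{BB} = 0.024, so R_B = (0.72152 − 0.024)/0.01861 = 37.48 kN.
Moment equilibrium about A: M_A = Σ(load moments about A) − R_B·L = 489 − 37.48×8.5 = 170.4 kN·m.

M_A = 170.4 kN·m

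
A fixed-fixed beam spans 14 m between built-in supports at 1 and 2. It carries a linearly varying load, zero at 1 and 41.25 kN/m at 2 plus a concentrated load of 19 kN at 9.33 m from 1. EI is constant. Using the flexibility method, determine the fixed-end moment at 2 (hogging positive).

M_2 = 443.7 kN·m

Release both end moments; the primary structure is a simply-supported span 12 with redundants M_1 and M_2.
Simple-span end rotations at 1 and 2 under the given loads:
  at 1: triangular load, peak 41.25: 7w₀L³/(360EI) = 2201/EI
  at 2: triangular load, peak 41.25: w₀L³/(45EI) = 2515/EI
  at 1: point load 19 at a = 9.33: Pab(L + b)/(6LEI) = 184/EI
  at 2: point load 19 at a = 9.33: Pab(L + a)/(6LEI) = 229.9/EI
  θ_10 = 2385/EI,  θ_20 = 2745/EI
Flexibility coefficients: a unit moment at one end gives L/(3EI) there and L/(6EI) at the far end, so f₁₁ = f₂₂ = 4.667/EI and f₁₂ = f₂₁ = 2.333/EI.
Compatibility — zero rotation at each built-in end:
  4.667 M_1 + 2.333 M_2 = 2385
  2.333 M_1 + 4.667 M_2 = 2745
Solving the pair gives M_1 = 289.2 kN·m and M_2 = 443.7 kN·m (hogging).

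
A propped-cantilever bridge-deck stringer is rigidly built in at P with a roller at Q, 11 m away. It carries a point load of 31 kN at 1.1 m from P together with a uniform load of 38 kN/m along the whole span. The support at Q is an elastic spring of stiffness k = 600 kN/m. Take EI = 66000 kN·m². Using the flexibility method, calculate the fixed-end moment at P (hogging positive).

Remove the prop at Q; the released (primary) structure is a cantilever built in at P.
Deflection at Q on the released cantilever, summing each load's contribution:
  point load 31 at a = 1.1: Pa²(3L − a)/(6EI) = 199.4/EI
  UDL 38: wL⁴/(8EI) = 69545/EI
  δ_0 = 69744/EI
Tip deflection under a unit load at Q: L³/(3EI) = 443.7/EI.
With EI = 66000 kN·m²: δ_0 = 1.0567 m and δ_{QQ} = 0.006722 m/kN.
Compatibility — the spring shortens by R_Q/k under the reaction it provides: δ_0 − R_Q·δ_{QQ} = R_Q/k. With 1/k = 0.001667 m/kN, R_Q = δ_0 / (δ_{QQ} + 1/k) = 1.0567 / (0.006722 + 0.001667) = 126 kN.
Moment equilibrium about P: M_P = Σ(load moments about P) − R_Q·L = 2333 − 126×11 = 947.5 kN·m.

M_P = 947.5 kN·m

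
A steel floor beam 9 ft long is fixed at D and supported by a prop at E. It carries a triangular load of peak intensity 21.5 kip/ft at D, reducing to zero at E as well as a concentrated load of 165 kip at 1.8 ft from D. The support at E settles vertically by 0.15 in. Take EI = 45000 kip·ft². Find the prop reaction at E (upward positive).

R_E = 26.28 kip

Remove the prop at E; the released (primary) structure is a cantilever built in at D.
Deflection at E on the released cantilever, summing each load's contribution:
  triangular load, peak 21.5 at the fixed end: w₀L⁴/(30EI) = 4702/EI
  point load 165 at a = 1.8: Pa²(3L − a)/(6EI) = 2245/EI
  δ_0 = 6947/EI
Tip deflection under a unit load at E: L³/(3EI) = 243/EI.
With EI = 45000 kip·ft²: δ_0 = 0.15439 ft and δ_{EE} = 0.0054 ft/kip.
Compatibility — the beam at E must follow the support down by 0.0125 ft: δ_0 − R_E·δ_{EE} = 0.0125, so R_E = (0.15439 − 0.0125)/0.0054 = 26.28 kip.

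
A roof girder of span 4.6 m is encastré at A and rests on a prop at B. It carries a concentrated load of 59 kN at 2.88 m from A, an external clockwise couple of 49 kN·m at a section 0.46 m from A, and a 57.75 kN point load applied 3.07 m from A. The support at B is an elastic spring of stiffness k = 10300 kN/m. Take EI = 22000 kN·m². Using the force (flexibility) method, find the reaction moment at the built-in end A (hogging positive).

M_A = 135.2 kN·m

Choose R_B as the redundant. The primary structure is the cantilever fixed at A.
Primary-structure tip deflection at B by superposition:
  point load 59 at a = 2.88: Pa²(3L − a)/(6EI) = 890.7/EI
  clockwise couple 49 at a = 0.46: M₀a(2L − a)/(2EI) = 98.5/EI
  point load 57.75 at a = 3.07: Pa²(3L − a)/(6EI) = 973.4/EI
  δ_0 = 1963/EI
Tip deflection under a unit load at B: L³/(3EI) = 32.45/EI.
With EI = 22000 kN·m²: δ_0 = 0.089205 m and δ_{BB} = 0.001475 m/kN.
Compatibility — the spring shortens by R_B/k under the reaction it provides: δ_0 − R_B·δ_{BB} = R_B/k. With 1/k = 0.000097 m/kN, R_B = δ_0 / (δ_{BB} + 1/k) = 0.089205 / (0.001475 + 0.000097) = 56.75 kN.
Moment equilibrium about A: M_A = Σ(load moments about A) − R_B·L = 396.2 − 56.75×4.6 = 135.2 kN·m.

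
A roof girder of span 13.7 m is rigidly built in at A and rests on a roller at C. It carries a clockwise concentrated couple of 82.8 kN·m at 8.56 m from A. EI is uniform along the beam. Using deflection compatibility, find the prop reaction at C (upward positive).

R_C = 7.79 kN

Remove the prop at C; the released (primary) structure is a cantilever built in at A.
Free-end deflection of the primary structure under the applied loading (downward +):
  clockwise couple 82.8 at a = 8.56: M₀a(2L − a)/(2EI) = 6677/EI
Tip deflection under a unit load at C: L³/(3EI) = 857.1/EI.
The prop prevents deflection at C: R_C = δ_0/δ_{CC} = 6677/857.1 = 7.79 kN.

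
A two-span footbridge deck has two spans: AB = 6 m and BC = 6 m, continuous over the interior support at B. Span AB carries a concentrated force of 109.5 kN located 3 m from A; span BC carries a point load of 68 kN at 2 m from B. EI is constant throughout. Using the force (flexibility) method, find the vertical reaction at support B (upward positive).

R_B = 133.2 kN

Insert a hinge at B; M_B is the redundant, and each span becomes simply supported.
End slopes at the hinge B, treating each span as simply supported:
  span AB: point load 109.5 at a = 3: Pab(L + a)/(6LEI) = 246.4/EI
  span BC: point load 68 at a = 2: Pab(L + b)/(6LEI) = 151.1/EI
  relative rotation θ_0 = (246.4 + 151.1)/EI = 397.5/EI
A unit hogging moment at B produces rotation L₁/(3EI) + L₂/(3EI) = 4/EI.
Slope continuity at B: θ_0 = M_B·4/EI, so M_B = 397.5/4 = 99.37 kN·m (hogging).
Span AB, ΣM about A with M_B applied at B: R_B^{AB}·6 = 328.5 + 99.37, so R_B^{AB} = 71.31 kN and R_A = 109.5 − 71.31 = 38.19 kN.
Span BC, ΣM about C: R_B^{BC}·6 = 272 + 99.37, so R_B^{BC} = 61.9 kN and R_C = 68 − 61.9 = 6.105 kN.
R_B = 71.31 + 61.9 = 133.2 kN.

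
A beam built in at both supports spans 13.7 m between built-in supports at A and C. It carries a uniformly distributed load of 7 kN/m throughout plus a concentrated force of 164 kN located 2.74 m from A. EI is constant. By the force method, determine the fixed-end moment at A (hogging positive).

M_A = 397.1 kN·m

Take the two fixed-end moments M_A, M_C as redundants; the released structure is the simple span AC.
End rotations of the released simple span under the applied load (×1/EI):
  at A: UDL 7: wL³/(24EI) = 750/EI
  at C: UDL 7: wL³/(24EI) = 750/EI
  at A: point load 164 at a = 2.74: Pab(L + b)/(6LEI) = 1477/EI
  at C: point load 164 at a = 2.74: Pab(L + a)/(6LEI) = 985/EI
  θ_A0 = 2227/EI,  θ_C0 = 1735/EI
Flexibility coefficients: a unit moment at one end gives L/(3EI) there and L/(6EI) at the far end, so f₁₁ = f₂₂ = 4.567/EI and f₁₂ = f₂₁ = 2.283/EI.
Compatibility — zero rotation at each built-in end:
  4.567 M_A + 2.283 M_C = 2227
  2.283 M_A + 4.567 M_C = 1735
Solving the pair gives M_A = 397.1 kN·m and M_C = 181.4 kN·m (hogging).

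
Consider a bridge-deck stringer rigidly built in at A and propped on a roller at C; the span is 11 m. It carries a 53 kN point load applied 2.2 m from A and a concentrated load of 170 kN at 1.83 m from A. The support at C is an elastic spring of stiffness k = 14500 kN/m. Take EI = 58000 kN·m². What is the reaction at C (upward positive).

Remove the prop at C; the released (primary) structure is a cantilever built in at A.
Free-end deflection of the primary structure under the applied loading (downward +):
  point load 53 at a = 2.2: Pa²(3L − a)/(6EI) = 1317/EI
  point load 170 at a = 1.83: Pa²(3L − a)/(6EI) = 2958/EI
  δ_0 = 4274/EI
Tip deflection under a unit load at C: L³/(3EI) = 443.7/EI.
With EI = 58000 kN·m²: δ_0 = 0.073696 m and δ_{CC} = 0.007649 m/kN.
Compatibility — the spring shortens by R_C/k under the reaction it provides: δ_0 − R_C·δ_{CC} = R_C/k. With 1/k = 0.000069 m/kN, R_C = δ_0 / (δ_{CC} + 1/k) = 0.073696 / (0.007649 + 0.000069) = 9.548 kN.

R_C = 9.548 kN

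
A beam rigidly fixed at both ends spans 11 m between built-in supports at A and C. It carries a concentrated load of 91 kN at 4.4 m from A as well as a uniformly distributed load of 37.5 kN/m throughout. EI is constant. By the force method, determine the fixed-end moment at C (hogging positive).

Release both end moments; the primary structure is a simply-supported span AC with redundants M_A and M_C.
End rotations of the released simple span under the applied load (×1/EI):
  at A: point load 91 at a = 4.4: Pab(L + b)/(6LEI) = 704.7/EI
  at C: point load 91 at a = 4.4: Pab(L + a)/(6LEI) = 616.6/EI
  at A: UDL 37.5: wL³/(24EI) = 2080/EI
  at C: UDL 37.5: wL³/(24EI) = 2080/EI
  θ_A0 = 2784/EI,  θ_C0 = 2696/EI
Flexibility coefficients: a unit moment at one end gives L/(3EI) there and L/(6EI) at the far end, so f₁₁ = f₂₂ = 3.667/EI and f₁₂ = f₂₁ = 1.833/EI.
Compatibility — zero rotation at each built-in end:
  3.667 M_A + 1.833 M_C = 2784
  1.833 M_A + 3.667 M_C = 2696
Solving the pair gives M_A = 522.3 kN·m and M_C = 474.2 kN·m (hogging).

M_C = 474.2 kN·m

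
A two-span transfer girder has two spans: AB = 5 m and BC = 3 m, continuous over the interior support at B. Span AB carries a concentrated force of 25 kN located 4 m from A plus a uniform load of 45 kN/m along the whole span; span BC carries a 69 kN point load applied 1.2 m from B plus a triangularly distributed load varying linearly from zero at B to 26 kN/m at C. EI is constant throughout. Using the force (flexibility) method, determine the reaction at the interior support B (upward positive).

Insert a hinge at B; M_B is the redundant, and each span becomes simply supported.
Discontinuity in slope at B on the released structure — sum the simple-span end rotations:
  span AB: point load 25 at a = 4: Pab(L + a)/(6LEI) = 30/EI
  span AB: UDL 45: wL³/(24EI) = 234.4/EI
  span BC: point load 69 at a = 1.2: Pab(L + b)/(6LEI) = 39.74/EI
  span BC: triangular load, peak 26: 7w₀L³/(360EI) = 13.65/EI
  relative rotation θ_0 = (264.4 + 53.39)/EI = 317.8/EI
A unit hogging moment at B produces rotation L₁/(3EI) + L₂/(3EI) = 2.667/EI.
Slope continuity at B: θ_0 = M_B·2.667/EI, so M_B = 317.8/2.667 = 119.2 kN·m (hogging).
Span AB, ΣM about A with M_B applied at B: R_B^{AB}·5 = 662.5 + 119.2, so R_B^{AB} = 156.3 kN and R_A = 250 − 156.3 = 93.67 kN.
Span BC, ΣM about C: R_B^{BC}·3 = 163.2 + 119.2, so R_B^{BC} = 94.12 kN and R_C = 108 − 94.12 = 13.88 kN.
R_B = 156.3 + 94.12 = 250.5 kN.

R_B = 250.5 kN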